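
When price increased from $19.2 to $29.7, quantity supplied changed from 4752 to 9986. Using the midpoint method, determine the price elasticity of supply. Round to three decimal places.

1.654

%ΔQ = (9986 − 4752)/[(4752 + 9986)/2] = 5234/7369 ≈ 0.7103.
%Δp = (29.7 − 19.2)/[(19.2 + 29.7)/2] = 10.5/24.45 ≈ 0.4294.
Arc elasticity E = %ΔQ/%Δp ≈ 0.7103/0.4294 ≈ 1.654.
|E| > 1: supply is elastic over this range.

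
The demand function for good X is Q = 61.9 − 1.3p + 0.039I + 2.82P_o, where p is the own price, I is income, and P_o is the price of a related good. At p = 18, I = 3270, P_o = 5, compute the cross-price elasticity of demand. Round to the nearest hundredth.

Substituting, Q = 61.9 − 1.3(18) + 0.039(3270) + 2.82(5) = 61.9 − 23.4 + 127.53 + 14.1 = 180.13.
∂Q/∂P_o = +2.82, so E_xy = 2.82·(5/180.13) ≈ 0.08.
E_xy > 0: the goods are substitutes.

0.08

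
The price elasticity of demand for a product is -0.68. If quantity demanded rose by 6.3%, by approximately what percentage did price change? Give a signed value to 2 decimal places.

%ΔQ ≈ E × %ΔP ⇒ %ΔP = %ΔQ / E = (6.3%)/(-0.68) ≈ -9.26%.

-9.26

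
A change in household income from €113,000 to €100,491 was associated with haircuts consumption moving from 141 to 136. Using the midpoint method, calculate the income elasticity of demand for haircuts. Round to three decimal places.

0.308

%ΔQ = (136 − 141)/[(141+136)/2] = -5/138.5 ≈ -0.0361.
%ΔY = (100,491 − 113,000)/[(113,000+100,491)/2] = -12509/106745.5 ≈ -0.1172.
E_I = %ΔQ/%ΔY ≈ 0.308.
E_I ∈ (0,1): normal good (necessity).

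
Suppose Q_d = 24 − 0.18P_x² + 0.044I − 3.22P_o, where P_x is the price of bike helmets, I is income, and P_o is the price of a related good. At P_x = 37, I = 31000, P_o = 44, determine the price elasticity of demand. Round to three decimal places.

-0.493

At the given point, Q_d = 24 − 0.18(37)² + 0.044(31000) − 3.22(44) = 24 − 246.42 + 1364 − 141.68 = 999.9.
∂Q_d/∂P_x = −2·0.18·P_x = -13.32, so E_p = -13.32·(37/999.9) ≈ -0.493.
|E_p| < 1: demand is inelastic.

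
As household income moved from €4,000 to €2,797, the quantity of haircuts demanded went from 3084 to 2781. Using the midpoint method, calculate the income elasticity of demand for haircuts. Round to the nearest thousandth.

%ΔQ = (2781 − 3084)/[(3084+2781)/2] = -303/2932.5 ≈ -0.1033.
%ΔI = (2,797 − 4,000)/[(4,000+2,797)/2] = -1203/3398.5 ≈ -0.3540.
E_I = %ΔQ/%ΔI ≈ 0.292.
E_I ∈ (0,1): normal good (necessity).

0.292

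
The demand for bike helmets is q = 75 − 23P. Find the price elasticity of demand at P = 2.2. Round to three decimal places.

At P = 2.2, q = 24.4.
dq/dP = −23.
Point elasticity E = (dq/dP)·(P/q) = -23 × 2.2/24.4 ≈ -2.074.
|E| > 1, so demand is elastic at this price.

-2.074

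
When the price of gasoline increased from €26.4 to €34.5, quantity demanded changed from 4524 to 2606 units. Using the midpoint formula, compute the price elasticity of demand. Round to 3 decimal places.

%Δq = (2606 − 4524)/[(4524 + 2606)/2] = -1918/3565 ≈ -0.5380.
%ΔP = (34.5 − 26.4)/[(26.4 + 34.5)/2] = 8.1/30.45 ≈ 0.2660.
Arc elasticity E = %Δq/%ΔP ≈ -0.5380/0.2660 ≈ -2.023.
|E| > 1: demand is elastic over this range.

-2.023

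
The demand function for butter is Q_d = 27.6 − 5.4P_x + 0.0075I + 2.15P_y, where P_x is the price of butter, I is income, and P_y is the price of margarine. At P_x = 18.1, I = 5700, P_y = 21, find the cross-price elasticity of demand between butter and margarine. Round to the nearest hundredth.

At the given point, Q_d = 27.6 − 5.4(18.1) + 0.0075(5700) + 2.15(21) = 27.6 − 97.74 + 42.75 + 45.15 = 17.76.
∂Q_d/∂P_y = +2.15, so E_xy = 2.15·(21/17.76) ≈ 2.54.
E_xy > 0: the goods are substitutes.

2.54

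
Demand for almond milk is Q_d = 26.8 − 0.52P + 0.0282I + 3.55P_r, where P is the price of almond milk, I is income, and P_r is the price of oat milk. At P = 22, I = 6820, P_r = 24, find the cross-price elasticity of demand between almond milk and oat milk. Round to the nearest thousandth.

Q_d = 26.8 − 0.52(22) + 0.0282(6820) + 3.55(24) = 26.8 − 11.44 + 192.324 + 85.2 = 292.884.
∂Q_d/∂P_r = +3.55, so E_xy = 3.55·(24/292.884) ≈ 0.291.
E_xy > 0: the goods are substitutes.

0.291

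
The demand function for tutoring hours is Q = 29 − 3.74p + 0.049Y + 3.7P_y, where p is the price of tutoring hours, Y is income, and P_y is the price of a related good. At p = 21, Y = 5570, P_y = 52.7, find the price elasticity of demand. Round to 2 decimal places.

-0.19

Evaluating quantity at (p, Y, P_y) gives Q = 29 − 3.74(21) + 0.049(5570) + 3.7(52.7) = 29 − 78.54 + 272.93 + 194.99 = 418.38.
∂Q/∂p = −3.74, so E_p = (−3.74)·(21/418.38) ≈ -0.19.
|E_p| < 1: demand is inelastic.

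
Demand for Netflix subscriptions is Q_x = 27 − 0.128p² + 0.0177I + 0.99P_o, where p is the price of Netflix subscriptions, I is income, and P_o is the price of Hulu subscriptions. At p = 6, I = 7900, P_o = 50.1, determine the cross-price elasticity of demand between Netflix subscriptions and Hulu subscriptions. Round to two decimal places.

0.23

Substituting, Q_x = 27 − 0.128(6)² + 0.0177(7900) + 0.99(50.1) = 27 − 4.608 + 139.83 + 49.599 = 211.821.
∂Q_x/∂P_o = +0.99, so E_xy = 0.99·(50.1/211.821) ≈ 0.23.
E_xy > 0: the goods are substitutes.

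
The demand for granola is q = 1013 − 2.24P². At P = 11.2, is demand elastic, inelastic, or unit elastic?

inelastic

At P = 11.2, q = 732.0144.
dq/dP = −2·2.24·P = −50.176.
Point elasticity E = (dq/dP)·(P/q) = -50.176 × 11.2/732.0144 ≈ -0.768.
|E| ≈ 0.768 < 1, so demand is inelastic.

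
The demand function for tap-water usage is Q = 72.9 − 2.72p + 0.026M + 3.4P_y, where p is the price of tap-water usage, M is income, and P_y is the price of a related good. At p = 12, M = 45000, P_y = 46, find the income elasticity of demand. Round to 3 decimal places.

0.856

Substituting, Q = 72.9 − 2.72(12) + 0.026(45000) + 3.4(46) = 72.9 − 32.64 + 1170 + 156.4 = 1366.66.
∂Q/∂M = +0.026, so E_I = 0.026·(45000/1366.66) ≈ 0.856.
E_I ∈ (0,1): normal good (necessity).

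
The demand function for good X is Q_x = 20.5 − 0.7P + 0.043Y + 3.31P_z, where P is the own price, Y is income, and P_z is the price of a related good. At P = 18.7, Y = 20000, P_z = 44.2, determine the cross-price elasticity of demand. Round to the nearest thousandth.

Substituting, Q_x = 20.5 − 0.7(18.7) + 0.043(20000) + 3.31(44.2) = 20.5 − 13.09 + 860 + 146.302 = 1013.712.
∂Q_x/∂P_z = +3.31, so E_xy = 3.31·(44.2/1013.712) ≈ 0.144.
E_xy > 0: the goods are substitutes.

0.144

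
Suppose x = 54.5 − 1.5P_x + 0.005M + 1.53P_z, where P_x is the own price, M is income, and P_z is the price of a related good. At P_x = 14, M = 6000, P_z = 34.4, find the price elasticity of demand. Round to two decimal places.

-0.18

Substituting, x = 54.5 − 1.5(14) + 0.005(6000) + 1.53(34.4) = 54.5 − 21 + 30 + 52.632 = 116.132.
∂x/∂P_x = −1.5, so E_p = (−1.5)·(14/116.132) ≈ -0.18.
|E_p| < 1: demand is inelastic.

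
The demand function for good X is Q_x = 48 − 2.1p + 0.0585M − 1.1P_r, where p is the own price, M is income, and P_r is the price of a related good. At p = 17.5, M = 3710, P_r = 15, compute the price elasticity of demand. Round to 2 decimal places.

Substituting, Q_x = 48 − 2.1(17.5) + 0.0585(3710) − 1.1(15) = 48 − 36.75 + 217.035 − 16.5 = 211.785.
∂Q_x/∂p = −2.1, so E_p = (−2.1)·(17.5/211.785) ≈ -0.17.
|E_p| < 1: demand is inelastic.

-0.17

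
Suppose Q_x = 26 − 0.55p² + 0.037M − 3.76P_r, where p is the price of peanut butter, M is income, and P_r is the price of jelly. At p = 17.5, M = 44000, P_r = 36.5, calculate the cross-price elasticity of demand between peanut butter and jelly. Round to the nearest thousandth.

-0.102

Evaluating quantity at (p, M, P_r) gives Q_x = 26 − 0.55(17.5)² + 0.037(44000) − 3.76(36.5) = 26 − 168.4375 + 1628 − 137.24 = 1348.3225.
∂Q_x/∂P_r = −3.76, so E_xy = -3.76·(36.5/1348.3225) ≈ -0.102.
E_xy < 0: the goods are complements.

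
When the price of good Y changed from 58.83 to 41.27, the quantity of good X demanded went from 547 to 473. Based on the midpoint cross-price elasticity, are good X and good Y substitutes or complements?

substitutes

%ΔQ_x = (473 − 547)/[(547+473)/2] = -74/510 ≈ -0.1451.
%ΔP_y = (41.27 − 58.83)/[(58.83+41.27)/2] ≈ -0.3508.
E_xy = -0.1451/-0.3508 ≈ 0.414.
E_xy > 0, so the goods are substitutes.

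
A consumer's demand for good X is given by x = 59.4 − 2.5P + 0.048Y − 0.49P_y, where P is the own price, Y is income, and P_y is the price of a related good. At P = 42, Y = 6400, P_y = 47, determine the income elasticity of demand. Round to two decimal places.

1.29

First evaluate x: 59.4 − 2.5(42) + 0.048(6400) − 0.49(47) = 59.4 − 105 + 307.2 − 23.03 = 238.57.
∂x/∂Y = +0.048, so E_I = 0.048·(6400/238.57) ≈ 1.29.
E_I > 1: normal good (luxury).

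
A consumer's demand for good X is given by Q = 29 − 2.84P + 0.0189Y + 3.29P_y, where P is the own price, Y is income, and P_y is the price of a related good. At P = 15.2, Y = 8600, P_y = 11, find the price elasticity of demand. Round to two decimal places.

Evaluating quantity at (P, Y, P_y) gives Q = 29 − 2.84(15.2) + 0.0189(8600) + 3.29(11) = 29 − 43.168 + 162.54 + 36.19 = 184.562.
∂Q/∂P = −2.84, so E_p = (−2.84)·(15.2/184.562) ≈ -0.23.
|E_p| < 1: demand is inelastic.

-0.23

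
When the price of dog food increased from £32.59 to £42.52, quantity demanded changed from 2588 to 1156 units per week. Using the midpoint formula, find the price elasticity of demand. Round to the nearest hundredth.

%ΔQ = (1156 − 2588)/[(2588 + 1156)/2] = -1432/1872 ≈ -0.7650.
%ΔP = (42.52 − 32.59)/[(32.59 + 42.52)/2] = 9.93/37.555 ≈ 0.2644.
Arc elasticity E = %ΔQ/%ΔP ≈ -0.7650/0.2644 ≈ -2.89.
|E| > 1: demand is elastic over this range.

-2.89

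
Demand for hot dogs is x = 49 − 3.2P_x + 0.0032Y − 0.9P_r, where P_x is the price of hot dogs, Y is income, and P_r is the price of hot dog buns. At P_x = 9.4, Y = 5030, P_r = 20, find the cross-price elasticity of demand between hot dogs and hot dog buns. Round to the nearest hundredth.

-1.06

x = 49 − 3.2(9.4) + 0.0032(5030) − 0.9(20) = 49 − 30.08 + 16.096 − 18 = 17.016.
∂x/∂P_r = −0.9, so E_xy = -0.9·(20/17.016) ≈ -1.06.
E_xy < 0: the goods are complements.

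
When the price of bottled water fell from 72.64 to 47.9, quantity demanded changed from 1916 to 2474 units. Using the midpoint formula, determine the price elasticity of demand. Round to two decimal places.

-0.62

%Δq = (2474 − 1916)/[(1916 + 2474)/2] = 558/2195 ≈ 0.2542.
%ΔP = (47.9 − 72.64)/[(72.64 + 47.9)/2] = -24.74/60.27 ≈ -0.4105.
Arc elasticity E = %Δq/%ΔP ≈ 0.2542/-0.4105 ≈ -0.62.
|E| < 1: demand is inelastic over this range.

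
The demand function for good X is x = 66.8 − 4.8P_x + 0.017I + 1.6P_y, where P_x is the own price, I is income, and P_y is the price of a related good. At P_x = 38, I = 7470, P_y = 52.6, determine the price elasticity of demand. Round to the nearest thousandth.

-1.909

Substituting, x = 66.8 − 4.8(38) + 0.017(7470) + 1.6(52.6) = 66.8 − 182.4 + 126.99 + 84.16 = 95.55.
∂x/∂P_x = −4.8, so E_p = (−4.8)·(38/95.55) ≈ -1.909.
|E_p| > 1: demand is elastic.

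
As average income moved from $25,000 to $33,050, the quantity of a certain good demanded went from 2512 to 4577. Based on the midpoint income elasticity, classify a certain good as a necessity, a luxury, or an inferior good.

luxury

%ΔQ = (4577 − 2512)/[(2512+4577)/2] = 2065/3544.5 ≈ 0.5826.
%ΔM = (33,050 − 25,000)/[(25,000+33,050)/2] = 8050/29025 ≈ 0.2773.
E_I = %ΔQ/%ΔM ≈ 2.101.
E_I > 1: normal good (luxury).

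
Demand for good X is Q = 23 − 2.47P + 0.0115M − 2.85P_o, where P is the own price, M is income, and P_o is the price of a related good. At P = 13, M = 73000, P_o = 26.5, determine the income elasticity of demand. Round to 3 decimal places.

1.112

Substituting, Q = 23 − 2.47(13) + 0.0115(73000) − 2.85(26.5) = 23 − 32.11 + 839.5 − 75.525 = 754.865.
∂Q/∂M = +0.0115, so E_I = 0.0115·(73000/754.865) ≈ 1.112.
E_I > 1: normal good (luxury).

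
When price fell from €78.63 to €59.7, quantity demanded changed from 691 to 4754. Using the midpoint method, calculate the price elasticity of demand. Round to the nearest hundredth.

-5.45

%ΔQ = (4754 − 691)/[(691 + 4754)/2] = 4063/2722.5 ≈ 1.4924.
%ΔP = (59.7 − 78.63)/[(78.63 + 59.7)/2] = -18.93/69.165 ≈ -0.2737.
Arc elasticity E = %ΔQ/%ΔP ≈ 1.4924/-0.2737 ≈ -5.45.
|E| > 1: demand is elastic over this range.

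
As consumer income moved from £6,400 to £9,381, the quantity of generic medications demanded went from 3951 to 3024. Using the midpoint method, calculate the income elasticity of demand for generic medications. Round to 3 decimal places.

%ΔQ = (3024 − 3951)/[(3951+3024)/2] = -927/3487.5 ≈ -0.2658.
%ΔY = (9,381 − 6,400)/[(6,400+9,381)/2] = 2981/7890.5 ≈ 0.3778.
E_I = %ΔQ/%ΔY ≈ -0.704.
E_I < 0: inferior good.

-0.704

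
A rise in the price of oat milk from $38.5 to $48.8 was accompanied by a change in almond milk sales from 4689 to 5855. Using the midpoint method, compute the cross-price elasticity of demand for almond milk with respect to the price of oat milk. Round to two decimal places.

0.94

%ΔQ_x = (5855 − 4689)/[(4689+5855)/2] = 1166/5272 ≈ 0.2212.
%ΔP_y = (48.8 − 38.5)/[(38.5+48.8)/2] ≈ 0.2360.
E_xy = 0.2212/0.2360 ≈ 0.94.
E_xy > 0, so almond milk and oat milk are substitutes.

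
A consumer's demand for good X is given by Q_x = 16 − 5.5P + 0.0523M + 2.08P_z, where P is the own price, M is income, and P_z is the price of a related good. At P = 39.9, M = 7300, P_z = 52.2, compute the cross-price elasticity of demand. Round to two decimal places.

Q_x = 16 − 5.5(39.9) + 0.0523(7300) + 2.08(52.2) = 16 − 219.45 + 381.79 + 108.576 = 286.916.
∂Q_x/∂P_z = +2.08, so E_xy = 2.08·(52.2/286.916) ≈ 0.38.
E_xy > 0: the goods are substitutes.

0.38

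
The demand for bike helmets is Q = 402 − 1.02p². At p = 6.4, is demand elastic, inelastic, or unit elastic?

At p = 6.4, Q = 360.2208.
dQ/dp = −2·1.02·p = −13.056.
Point elasticity E = (dQ/dp)·(p/Q) = -13.056 × 6.4/360.2208 ≈ -0.232.
|E| ≈ 0.232 < 1, so demand is inelastic.

inelastic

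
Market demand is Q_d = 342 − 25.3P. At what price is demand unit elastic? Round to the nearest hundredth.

For linear demand Q_d = a − bP, E = −bP/(a − bP). |E| = 1 ⇒ bP = a − bP ⇒ P = a/(2b).
P = 342/(2·25.3) ≈ 6.76.

6.76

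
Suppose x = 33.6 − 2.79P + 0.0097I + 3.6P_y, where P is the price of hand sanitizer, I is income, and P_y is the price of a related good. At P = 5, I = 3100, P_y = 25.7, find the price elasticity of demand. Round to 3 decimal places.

-0.098

Substituting, x = 33.6 − 2.79(5) + 0.0097(3100) + 3.6(25.7) = 33.6 − 13.95 + 30.07 + 92.52 = 142.24.
∂x/∂P = −2.79, so E_p = (−2.79)·(5/142.24) ≈ -0.098.
|E_p| < 1: demand is inelastic.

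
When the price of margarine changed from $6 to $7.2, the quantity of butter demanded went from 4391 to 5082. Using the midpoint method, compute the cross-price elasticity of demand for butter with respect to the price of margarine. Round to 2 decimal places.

%ΔQ_x = (5082 − 4391)/[(4391+5082)/2] = 691/4736.5 ≈ 0.1459.
%ΔP_y = (7.2 − 6)/[(6+7.2)/2] ≈ 0.1818.
E_xy = 0.1459/0.1818 ≈ 0.80.
E_xy > 0, so butter and margarine are substitutes.

0.80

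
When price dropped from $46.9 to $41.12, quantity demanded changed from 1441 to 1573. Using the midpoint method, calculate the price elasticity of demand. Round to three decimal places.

%ΔQ = (1573 − 1441)/[(1441 + 1573)/2] = 132/1507 ≈ 0.0876.
%ΔP = (41.12 − 46.9)/[(46.9 + 41.12)/2] = -5.78/44.01 ≈ -0.1313.
Arc elasticity E = %ΔQ/%ΔP ≈ 0.0876/-0.1313 ≈ -0.667.
|E| < 1: demand is inelastic over this range.

-0.667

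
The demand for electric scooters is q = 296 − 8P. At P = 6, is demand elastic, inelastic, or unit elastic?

At P = 6, q = 248.
dq/dP = −8.
Point elasticity E = (dq/dP)·(P/q) = -8 × 6/248 ≈ -0.194.
|E| ≈ 0.194 < 1, so demand is inelastic.

inelastic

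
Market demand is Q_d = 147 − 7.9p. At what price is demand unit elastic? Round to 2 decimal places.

For linear demand Q_d = a − bp, E = −bp/(a − bp). |E| = 1 ⇒ bp = a − bp ⇒ p = a/(2b).
p = 147/(2·7.9) ≈ 9.30.

9.30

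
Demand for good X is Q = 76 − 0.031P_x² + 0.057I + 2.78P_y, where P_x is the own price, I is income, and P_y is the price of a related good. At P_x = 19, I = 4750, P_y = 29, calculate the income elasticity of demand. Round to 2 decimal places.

0.65

First evaluate Q: 76 − 0.031(19)² + 0.057(4750) + 2.78(29) = 76 − 11.191 + 270.75 + 80.62 = 416.179.
∂Q/∂I = +0.057, so E_I = 0.057·(4750/416.179) ≈ 0.65.
E_I ∈ (0,1): normal good (necessity).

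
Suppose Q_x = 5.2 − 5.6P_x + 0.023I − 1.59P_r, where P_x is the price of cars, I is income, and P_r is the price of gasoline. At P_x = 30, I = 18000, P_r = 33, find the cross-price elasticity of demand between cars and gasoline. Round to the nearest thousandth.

-0.264

Evaluating quantity at (P_x, I, P_r) gives Q_x = 5.2 − 5.6(30) + 0.023(18000) − 1.59(33) = 5.2 − 168 + 414 − 52.47 = 198.73.
∂Q_x/∂P_r = −1.59, so E_xy = -1.59·(33/198.73) ≈ -0.264.
E_xy < 0: the goods are complements.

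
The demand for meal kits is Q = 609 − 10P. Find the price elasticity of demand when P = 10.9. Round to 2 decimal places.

-0.22

At P = 10.9, Q = 500.
dQ/dP = −10.
Point elasticity E = (dQ/dP)·(P/Q) = -10 × 10.9/500 ≈ -0.22.
|E| < 1, so demand is inelastic at this price.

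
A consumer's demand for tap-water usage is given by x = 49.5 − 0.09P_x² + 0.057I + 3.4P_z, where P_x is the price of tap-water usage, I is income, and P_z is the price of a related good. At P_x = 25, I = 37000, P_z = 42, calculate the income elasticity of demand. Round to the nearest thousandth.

Evaluating quantity at (P_x, I, P_z) gives x = 49.5 − 0.09(25)² + 0.057(37000) + 3.4(42) = 49.5 − 56.25 + 2109 + 142.8 = 2245.05.
∂x/∂I = +0.057, so E_I = 0.057·(37000/2245.05) ≈ 0.939.
E_I ∈ (0,1): normal good (necessity).

0.939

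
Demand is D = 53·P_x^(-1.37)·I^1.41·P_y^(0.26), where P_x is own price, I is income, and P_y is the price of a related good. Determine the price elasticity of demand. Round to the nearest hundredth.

-1.37

For a Cobb–Douglas (constant-elasticity) form D = A·P_x^α·…, the elasticity with respect to P_x equals the exponent α at every point.
Here the exponent on P_x is -1.37, so the price elasticity of demand is -1.37.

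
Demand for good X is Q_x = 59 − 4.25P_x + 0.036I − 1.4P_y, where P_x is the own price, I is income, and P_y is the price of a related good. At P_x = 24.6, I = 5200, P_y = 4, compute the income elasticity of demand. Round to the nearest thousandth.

1.376

Substituting, Q_x = 59 − 4.25(24.6) + 0.036(5200) − 1.4(4) = 59 − 104.55 + 187.2 − 5.6 = 136.05.
∂Q_x/∂I = +0.036, so E_I = 0.036·(5200/136.05) ≈ 1.376.
E_I > 1: normal good (luxury).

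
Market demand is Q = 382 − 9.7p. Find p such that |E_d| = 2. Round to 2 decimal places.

Set −bp/(a − bp) = −2 ⇒ bp = 2(a − bp) ⇒ bp(1+2) = 2·a.
p = 2·382/(9.7·3) ≈ 26.25.

26.25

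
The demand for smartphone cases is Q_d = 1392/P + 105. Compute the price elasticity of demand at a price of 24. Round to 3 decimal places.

At P = 24, Q_d = 163.
dQ_d/dP = −1392/P² = −2.4167.
Point elasticity E = (dQ_d/dP)·(P/Q_d) = -2.4167 × 24/163 ≈ -0.356.
|E| < 1, so demand is inelastic at this price.

-0.356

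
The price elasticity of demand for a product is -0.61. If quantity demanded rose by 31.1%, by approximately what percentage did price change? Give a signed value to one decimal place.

-51.0

%ΔQ ≈ E × %ΔP ⇒ %ΔP = %ΔQ / E = (31.1%)/(-0.61) ≈ -51.0%.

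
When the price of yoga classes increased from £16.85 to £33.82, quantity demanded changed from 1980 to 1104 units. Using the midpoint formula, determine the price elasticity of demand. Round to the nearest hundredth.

%ΔQ = (1104 − 1980)/[(1980 + 1104)/2] = -876/1542 ≈ -0.5681.
%Δp = (33.82 − 16.85)/[(16.85 + 33.82)/2] = 16.97/25.335 ≈ 0.6698.
Arc elasticity E = %ΔQ/%Δp ≈ -0.5681/0.6698 ≈ -0.85.
|E| < 1: demand is inelastic over this range.

-0.85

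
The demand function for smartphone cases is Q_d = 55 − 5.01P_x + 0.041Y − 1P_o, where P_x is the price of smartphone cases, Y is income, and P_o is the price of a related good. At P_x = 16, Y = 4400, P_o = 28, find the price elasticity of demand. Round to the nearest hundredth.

First evaluate Q_d: 55 − 5.01(16) + 0.041(4400) − 1(28) = 55 − 80.16 + 180.4 − 28 = 127.24.
∂Q_d/∂P_x = −5.01, so E_p = (−5.01)·(16/127.24) ≈ -0.63.
|E_p| < 1: demand is inelastic.

-0.63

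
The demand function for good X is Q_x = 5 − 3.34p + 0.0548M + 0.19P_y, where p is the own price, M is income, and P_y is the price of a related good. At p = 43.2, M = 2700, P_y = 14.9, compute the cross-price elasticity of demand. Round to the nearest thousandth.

Q_x = 5 − 3.34(43.2) + 0.0548(2700) + 0.19(14.9) = 5 − 144.288 + 147.96 + 2.831 = 11.503.
∂Q_x/∂P_y = +0.19, so E_xy = 0.19·(14.9/11.503) ≈ 0.246.
E_xy > 0: the goods are substitutes.

0.246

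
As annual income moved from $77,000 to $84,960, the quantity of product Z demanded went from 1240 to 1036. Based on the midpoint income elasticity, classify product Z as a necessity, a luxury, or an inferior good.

%ΔQ = (1036 − 1240)/[(1240+1036)/2] = -204/1138 ≈ -0.1793.
%ΔM = (84,960 − 77,000)/[(77,000+84,960)/2] = 7960/80980 ≈ 0.0983.
E_I = %ΔQ/%ΔM ≈ -1.824.
E_I < 0: inferior good.

inferior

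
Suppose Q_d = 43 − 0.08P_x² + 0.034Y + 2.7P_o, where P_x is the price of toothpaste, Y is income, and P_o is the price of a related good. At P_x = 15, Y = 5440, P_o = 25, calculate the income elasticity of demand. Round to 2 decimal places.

Substituting, Q_d = 43 − 0.08(15)² + 0.034(5440) + 2.7(25) = 43 − 18 + 184.96 + 67.5 = 277.46.
∂Q_d/∂Y = +0.034, so E_I = 0.034·(5440/277.46) ≈ 0.67.
E_I ∈ (0,1): normal good (necessity).

0.67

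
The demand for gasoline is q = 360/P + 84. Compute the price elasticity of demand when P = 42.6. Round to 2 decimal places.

-0.09

At P = 42.6, q = 92.4507.
dq/dP = −360/P² = −0.1984.
Point elasticity E = (dq/dP)·(P/q) = -0.1984 × 42.6/92.4507 ≈ -0.09.
|E| < 1, so demand is inelastic at this price.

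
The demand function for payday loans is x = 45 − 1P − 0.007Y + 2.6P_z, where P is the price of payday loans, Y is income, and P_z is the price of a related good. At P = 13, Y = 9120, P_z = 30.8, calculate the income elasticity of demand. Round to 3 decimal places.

Evaluating quantity at (P, Y, P_z) gives x = 45 − 1(13) − 0.007(9120) + 2.6(30.8) = 45 − 13 − 63.84 + 80.08 = 48.24.
∂x/∂Y = −0.007, so E_I = -0.007·(9120/48.24) ≈ -1.323.
E_I < 0: inferior good.

-1.323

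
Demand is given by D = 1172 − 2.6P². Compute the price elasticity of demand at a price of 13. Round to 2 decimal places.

At P = 13, D = 732.6.
dD/dP = −2·2.6·P = −67.6.
Point elasticity E = (dD/dP)·(P/D) = -67.6 × 13/732.6 ≈ -1.20.
|E| > 1, so demand is elastic at this price.

-1.20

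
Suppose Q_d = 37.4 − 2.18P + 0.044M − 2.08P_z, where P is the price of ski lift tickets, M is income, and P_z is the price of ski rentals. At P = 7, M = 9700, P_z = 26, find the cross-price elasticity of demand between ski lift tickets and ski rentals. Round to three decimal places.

Q_d = 37.4 − 2.18(7) + 0.044(9700) − 2.08(26) = 37.4 − 15.26 + 426.8 − 54.08 = 394.86.
∂Q_d/∂P_z = −2.08, so E_xy = -2.08·(26/394.86) ≈ -0.137.
E_xy < 0: the goods are complements.

-0.137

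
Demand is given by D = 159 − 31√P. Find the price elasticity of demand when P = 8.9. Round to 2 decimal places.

-0.70

At P = 8.9, D = 66.5181.
dD/dP = −31/(2√P) = −31/(2·2.9833).
Point elasticity E = (dD/dP)·(P/D) = -5.1956 × 8.9/66.5181 ≈ -0.70.
|E| < 1, so demand is inelastic at this price.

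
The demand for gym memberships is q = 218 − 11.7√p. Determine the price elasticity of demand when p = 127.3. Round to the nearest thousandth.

-0.768

At p = 127.3, q = 85.9921.
dq/dp = −11.7/(2√p) = −11.7/(2·11.2827).
Point elasticity E = (dq/dp)·(p/q) = -0.5185 × 127.3/85.9921 ≈ -0.768.
|E| < 1, so demand is inelastic at this price.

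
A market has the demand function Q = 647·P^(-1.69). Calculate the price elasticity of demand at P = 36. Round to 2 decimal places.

-1.69

For a Cobb–Douglas (constant-elasticity) form Q = A·P^α·…, the elasticity with respect to P equals the exponent α at every point.
Here the exponent on P is -1.69, so the price elasticity of demand is -1.69.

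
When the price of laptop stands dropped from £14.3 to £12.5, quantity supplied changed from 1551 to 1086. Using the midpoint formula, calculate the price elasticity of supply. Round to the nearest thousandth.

2.625

%ΔQ = (1086 − 1551)/[(1551 + 1086)/2] = -465/1318.5 ≈ -0.3527.
%Δp = (12.5 − 14.3)/[(14.3 + 12.5)/2] = -1.8/13.4 ≈ -0.1343.
Arc elasticity E = %ΔQ/%Δp ≈ -0.3527/-0.1343 ≈ 2.625.
|E| > 1: supply is elastic over this range.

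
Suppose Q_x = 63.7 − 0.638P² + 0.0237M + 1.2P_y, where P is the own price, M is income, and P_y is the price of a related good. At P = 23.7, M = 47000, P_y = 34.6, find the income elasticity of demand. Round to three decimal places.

1.294

Substituting, Q_x = 63.7 − 0.638(23.7)² + 0.0237(47000) + 1.2(34.6) = 63.7 − 358.3582 + 1113.9 + 41.52 = 860.7618.
∂Q_x/∂M = +0.0237, so E_I = 0.0237·(47000/860.7618) ≈ 1.294.
E_I > 1: normal good (luxury).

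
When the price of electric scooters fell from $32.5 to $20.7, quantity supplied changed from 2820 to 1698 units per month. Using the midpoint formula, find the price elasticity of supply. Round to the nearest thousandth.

%ΔQ = (1698 − 2820)/[(2820 + 1698)/2] = -1122/2259 ≈ -0.4967.
%ΔP = (20.7 − 32.5)/[(32.5 + 20.7)/2] = -11.8/26.6 ≈ -0.4436.
Arc elasticity E = %ΔQ/%ΔP ≈ -0.4967/-0.4436 ≈ 1.120.
|E| > 1: supply is elastic over this range.

1.120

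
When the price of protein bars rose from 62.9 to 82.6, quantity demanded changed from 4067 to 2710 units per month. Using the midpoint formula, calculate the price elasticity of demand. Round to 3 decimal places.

%Δq = (2710 − 4067)/[(4067 + 2710)/2] = -1357/3388.5 ≈ -0.4005.
%ΔP = (82.6 − 62.9)/[(62.9 + 82.6)/2] = 19.7/72.75 ≈ 0.2708.
Arc elasticity E = %Δq/%ΔP ≈ -0.4005/0.2708 ≈ -1.479.
|E| > 1: demand is elastic over this range.

-1.479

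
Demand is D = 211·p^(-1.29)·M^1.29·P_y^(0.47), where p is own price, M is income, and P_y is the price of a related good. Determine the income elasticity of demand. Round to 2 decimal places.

For a Cobb–Douglas (constant-elasticity) form D = A·M^α·…, the elasticity with respect to M equals the exponent α at every point.
Here the exponent on M is 1.29, so the income elasticity of demand is 1.29.

1.29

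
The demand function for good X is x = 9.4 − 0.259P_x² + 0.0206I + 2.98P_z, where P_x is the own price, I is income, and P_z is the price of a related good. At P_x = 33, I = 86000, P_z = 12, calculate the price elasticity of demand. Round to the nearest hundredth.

-0.37

First evaluate x: 9.4 − 0.259(33)² + 0.0206(86000) + 2.98(12) = 9.4 − 282.051 + 1771.6 + 35.76 = 1534.709.
∂x/∂P_x = −2·0.259·P_x = -17.094, so E_p = -17.094·(33/1534.709) ≈ -0.37.
|E_p| < 1: demand is inelastic.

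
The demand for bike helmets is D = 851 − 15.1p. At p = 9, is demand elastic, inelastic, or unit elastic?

At p = 9, D = 715.1.
dD/dp = −15.1.
Point elasticity E = (dD/dp)·(p/D) = -15.1 × 9/715.1 ≈ -0.190.
|E| ≈ 0.190 < 1, so demand is inelastic.

inelastic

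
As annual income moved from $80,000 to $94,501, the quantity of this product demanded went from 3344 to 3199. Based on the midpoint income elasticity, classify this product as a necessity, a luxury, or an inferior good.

%ΔQ = (3199 − 3344)/[(3344+3199)/2] = -145/3271.5 ≈ -0.0443.
%ΔI = (94,501 − 80,000)/[(80,000+94,501)/2] = 14501/87250.5 ≈ 0.1662.
E_I = %ΔQ/%ΔI ≈ -0.267.
E_I < 0: inferior good.

inferior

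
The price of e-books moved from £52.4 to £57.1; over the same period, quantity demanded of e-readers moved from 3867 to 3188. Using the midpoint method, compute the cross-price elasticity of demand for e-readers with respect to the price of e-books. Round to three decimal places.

%ΔQ_x = (3188 − 3867)/[(3867+3188)/2] = -679/3527.5 ≈ -0.1925.
%ΔP_y = (57.1 − 52.4)/[(52.4+57.1)/2] ≈ 0.0858.
E_xy = -0.1925/0.0858 ≈ -2.242.
E_xy < 0, so e-readers and e-books are complements.

-2.242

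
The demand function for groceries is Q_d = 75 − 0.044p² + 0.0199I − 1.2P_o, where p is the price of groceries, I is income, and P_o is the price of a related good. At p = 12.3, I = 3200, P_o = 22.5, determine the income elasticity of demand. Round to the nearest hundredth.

Substituting, Q_d = 75 − 0.044(12.3)² + 0.0199(3200) − 1.2(22.5) = 75 − 6.6568 + 63.68 − 27 = 105.0232.
∂Q_d/∂I = +0.0199, so E_I = 0.0199·(3200/105.0232) ≈ 0.61.
E_I ∈ (0,1): normal good (necessity).

0.61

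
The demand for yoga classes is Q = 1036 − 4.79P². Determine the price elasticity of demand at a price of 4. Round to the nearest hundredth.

At P = 4, Q = 959.36.
dQ/dP = −2·4.79·P = −38.32.
Point elasticity E = (dQ/dP)·(P/Q) = -38.32 × 4/959.36 ≈ -0.16.
|E| < 1, so demand is inelastic at this price.

-0.16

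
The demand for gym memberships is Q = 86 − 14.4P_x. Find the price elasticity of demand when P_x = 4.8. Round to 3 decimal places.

-4.095

At P_x = 4.8, Q = 16.88.
dQ/dP_x = −14.4.
Point elasticity E = (dQ/dP_x)·(P_x/Q) = -14.4 × 4.8/16.88 ≈ -4.095.
|E| > 1, so demand is elastic at this price.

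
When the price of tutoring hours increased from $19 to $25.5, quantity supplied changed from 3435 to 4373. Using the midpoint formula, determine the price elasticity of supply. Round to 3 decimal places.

0.822

%Δq = (4373 − 3435)/[(3435 + 4373)/2] = 938/3904 ≈ 0.2403.
%Δp = (25.5 − 19)/[(19 + 25.5)/2] = 6.5/22.25 ≈ 0.2921.
Arc elasticity E = %Δq/%Δp ≈ 0.2403/0.2921 ≈ 0.822.
|E| < 1: supply is inelastic over this range.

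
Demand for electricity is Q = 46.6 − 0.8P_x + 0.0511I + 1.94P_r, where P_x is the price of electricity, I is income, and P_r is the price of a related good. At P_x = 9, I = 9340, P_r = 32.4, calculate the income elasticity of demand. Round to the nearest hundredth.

Q = 46.6 − 0.8(9) + 0.0511(9340) + 1.94(32.4) = 46.6 − 7.2 + 477.274 + 62.856 = 579.53.
∂Q/∂I = +0.0511, so E_I = 0.0511·(9340/579.53) ≈ 0.82.
E_I ∈ (0,1): normal good (necessity).

0.82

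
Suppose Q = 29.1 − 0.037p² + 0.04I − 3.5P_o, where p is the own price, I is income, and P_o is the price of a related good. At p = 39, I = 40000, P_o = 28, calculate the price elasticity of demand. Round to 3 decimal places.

Substituting, Q = 29.1 − 0.037(39)² + 0.04(40000) − 3.5(28) = 29.1 − 56.277 + 1600 − 98 = 1474.823.
∂Q/∂p = −2·0.037·p = -2.886, so E_p = -2.886·(39/1474.823) ≈ -0.076.
|E_p| < 1: demand is inelastic.

-0.076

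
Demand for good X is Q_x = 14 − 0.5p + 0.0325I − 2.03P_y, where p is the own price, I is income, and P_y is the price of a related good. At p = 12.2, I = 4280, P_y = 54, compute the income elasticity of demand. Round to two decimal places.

3.72

First evaluate Q_x: 14 − 0.5(12.2) + 0.0325(4280) − 2.03(54) = 14 − 6.1 + 139.1 − 109.62 = 37.38.
∂Q_x/∂I = +0.0325, so E_I = 0.0325·(4280/37.38) ≈ 3.72.
E_I > 1: normal good (luxury).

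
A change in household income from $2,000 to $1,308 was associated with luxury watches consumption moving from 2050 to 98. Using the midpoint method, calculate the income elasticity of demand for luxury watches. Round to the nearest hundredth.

%ΔQ = (98 − 2050)/[(2050+98)/2] = -1952/1074 ≈ -1.8175.
%ΔI = (1,308 − 2,000)/[(2,000+1,308)/2] = -692/1654 ≈ -0.4184.
E_I = %ΔQ/%ΔI ≈ 4.34.
E_I > 1: normal good (luxury).

4.34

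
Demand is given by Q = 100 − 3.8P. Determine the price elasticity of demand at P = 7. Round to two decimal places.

-0.36

At P = 7, Q = 73.4.
dQ/dP = −3.8.
Point elasticity E = (dQ/dP)·(P/Q) = -3.8 × 7/73.4 ≈ -0.36.
|E| < 1, so demand is inelastic at this price.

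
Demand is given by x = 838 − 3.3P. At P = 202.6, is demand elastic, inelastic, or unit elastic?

elastic

At P = 202.6, x = 169.42.
dx/dP = −3.3.
Point elasticity E = (dx/dP)·(P/x) = -3.3 × 202.6/169.42 ≈ -3.946.
|E| ≈ 3.946 > 1, so demand is elastic.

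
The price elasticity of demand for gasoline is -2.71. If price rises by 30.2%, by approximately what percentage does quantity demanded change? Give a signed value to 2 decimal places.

-81.84

%ΔQ ≈ E × %ΔP = (-2.71) × (30.2%) ≈ -81.84%.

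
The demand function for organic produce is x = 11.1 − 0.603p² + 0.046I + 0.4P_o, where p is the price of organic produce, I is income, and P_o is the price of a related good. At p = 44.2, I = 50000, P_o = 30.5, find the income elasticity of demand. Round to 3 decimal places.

Evaluating quantity at (p, I, P_o) gives x = 11.1 − 0.603(44.2)² + 0.046(50000) + 0.4(30.5) = 11.1 − 1178.0449 + 2300 + 12.2 = 1145.2551.
∂x/∂I = +0.046, so E_I = 0.046·(50000/1145.2551) ≈ 2.008.
E_I > 1: normal good (luxury).

2.008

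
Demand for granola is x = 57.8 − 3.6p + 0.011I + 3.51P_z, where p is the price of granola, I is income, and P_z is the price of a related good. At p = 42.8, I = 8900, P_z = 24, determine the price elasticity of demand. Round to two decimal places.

First evaluate x: 57.8 − 3.6(42.8) + 0.011(8900) + 3.51(24) = 57.8 − 154.08 + 97.9 + 84.24 = 85.86.
∂x/∂p = −3.6, so E_p = (−3.6)·(42.8/85.86) ≈ -1.79.
|E_p| > 1: demand is elastic.

-1.79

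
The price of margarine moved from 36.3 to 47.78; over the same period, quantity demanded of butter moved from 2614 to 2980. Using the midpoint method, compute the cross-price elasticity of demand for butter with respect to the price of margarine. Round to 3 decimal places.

0.479

%ΔQ_x = (2980 − 2614)/[(2614+2980)/2] = 366/2797 ≈ 0.1309.
%ΔP_y = (47.78 − 36.3)/[(36.3+47.78)/2] ≈ 0.2731.
E_xy = 0.1309/0.2731 ≈ 0.479.
E_xy > 0, so butter and margarine are substitutes.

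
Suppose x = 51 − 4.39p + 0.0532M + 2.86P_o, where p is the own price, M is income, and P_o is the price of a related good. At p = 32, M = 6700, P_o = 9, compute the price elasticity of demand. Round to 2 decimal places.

At the given point, x = 51 − 4.39(32) + 0.0532(6700) + 2.86(9) = 51 − 140.48 + 356.44 + 25.74 = 292.7.
∂x/∂p = −4.39, so E_p = (−4.39)·(32/292.7) ≈ -0.48.
|E_p| < 1: demand is inelastic.

-0.48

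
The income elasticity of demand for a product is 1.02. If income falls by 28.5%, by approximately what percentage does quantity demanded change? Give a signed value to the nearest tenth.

%ΔQ ≈ E × %ΔI = (1.02) × (-28.5%) ≈ -29.1%.

-29.1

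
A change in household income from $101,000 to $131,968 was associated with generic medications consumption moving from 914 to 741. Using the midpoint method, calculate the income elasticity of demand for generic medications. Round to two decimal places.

%ΔQ = (741 − 914)/[(914+741)/2] = -173/827.5 ≈ -0.2091.
%ΔM = (131,968 − 101,000)/[(101,000+131,968)/2] = 30968/116484 ≈ 0.2659.
E_I = %ΔQ/%ΔM ≈ -0.79.
E_I < 0: inferior good.

-0.79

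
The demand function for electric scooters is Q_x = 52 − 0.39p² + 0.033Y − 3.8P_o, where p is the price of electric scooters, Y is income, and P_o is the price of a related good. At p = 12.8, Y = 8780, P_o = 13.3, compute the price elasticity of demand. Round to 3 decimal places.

Evaluating quantity at (p, Y, P_o) gives Q_x = 52 − 0.39(12.8)² + 0.033(8780) − 3.8(13.3) = 52 − 63.8976 + 289.74 − 50.54 = 227.3024.
∂Q_x/∂p = −2·0.39·p = -9.984, so E_p = -9.984·(12.8/227.3024) ≈ -0.562.
|E_p| < 1: demand is inelastic.

-0.562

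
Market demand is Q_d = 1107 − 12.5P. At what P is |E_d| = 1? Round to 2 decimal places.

44.28

For linear demand Q_d = a − bP, E = −bP/(a − bP). |E| = 1 ⇒ bP = a − bP ⇒ P = a/(2b).
P = 1107/(2·12.5) = 44.28.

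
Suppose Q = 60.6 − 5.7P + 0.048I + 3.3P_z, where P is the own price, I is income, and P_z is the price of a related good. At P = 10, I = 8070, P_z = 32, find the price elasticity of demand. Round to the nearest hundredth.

-0.11

Evaluating quantity at (P, I, P_z) gives Q = 60.6 − 5.7(10) + 0.048(8070) + 3.3(32) = 60.6 − 57 + 387.36 + 105.6 = 496.56.
∂Q/∂P = −5.7, so E_p = (−5.7)·(10/496.56) ≈ -0.11.
|E_p| < 1: demand is inelastic.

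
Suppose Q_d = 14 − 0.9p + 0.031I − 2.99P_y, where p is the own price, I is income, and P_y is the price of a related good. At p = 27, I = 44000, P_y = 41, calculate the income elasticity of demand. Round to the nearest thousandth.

At the given point, Q_d = 14 − 0.9(27) + 0.031(44000) − 2.99(41) = 14 − 24.3 + 1364 − 122.59 = 1231.11.
∂Q_d/∂I = +0.031, so E_I = 0.031·(44000/1231.11) ≈ 1.108.
E_I > 1: normal good (luxury).

1.108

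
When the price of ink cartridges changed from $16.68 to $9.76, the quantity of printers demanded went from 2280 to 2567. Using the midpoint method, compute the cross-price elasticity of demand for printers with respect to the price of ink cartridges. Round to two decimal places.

-0.23

%ΔQ_x = (2567 − 2280)/[(2280+2567)/2] = 287/2423.5 ≈ 0.1184.
%ΔP_y = (9.76 − 16.68)/[(16.68+9.76)/2] ≈ -0.5234.
E_xy = 0.1184/-0.5234 ≈ -0.23.
E_xy < 0, so printers and ink cartridges are complements.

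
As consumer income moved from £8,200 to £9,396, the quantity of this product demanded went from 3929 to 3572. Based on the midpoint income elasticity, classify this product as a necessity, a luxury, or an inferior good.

%ΔQ = (3572 − 3929)/[(3929+3572)/2] = -357/3750.5 ≈ -0.0952.
%ΔY = (9,396 − 8,200)/[(8,200+9,396)/2] = 1196/8798 ≈ 0.1359.
E_I = %ΔQ/%ΔY ≈ -0.700.
E_I < 0: inferior good.

inferior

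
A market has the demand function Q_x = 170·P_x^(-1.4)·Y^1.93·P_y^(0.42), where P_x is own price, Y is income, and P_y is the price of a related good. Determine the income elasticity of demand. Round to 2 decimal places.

1.93

For a Cobb–Douglas (constant-elasticity) form Q_x = A·Y^α·…, the elasticity with respect to Y equals the exponent α at every point.
Here the exponent on Y is 1.93, so the income elasticity of demand is 1.93.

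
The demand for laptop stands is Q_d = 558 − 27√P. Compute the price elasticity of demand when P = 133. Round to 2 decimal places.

At P = 133, Q_d = 246.6208.
dQ_d/dP = −27/(2√P) = −27/(2·11.5326).
Point elasticity E = (dQ_d/dP)·(P/Q_d) = -1.1706 × 133/246.6208 ≈ -0.63.
|E| < 1, so demand is inelastic at this price.

-0.63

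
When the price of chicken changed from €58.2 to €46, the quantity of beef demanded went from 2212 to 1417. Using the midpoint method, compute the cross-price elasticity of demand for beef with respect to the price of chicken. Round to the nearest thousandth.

1.871

%ΔQ_x = (1417 − 2212)/[(2212+1417)/2] = -795/1814.5 ≈ -0.4381.
%ΔP_y = (46 − 58.2)/[(58.2+46)/2] ≈ -0.2342.
E_xy = -0.4381/-0.2342 ≈ 1.871.
E_xy > 0, so beef and chicken are substitutes.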